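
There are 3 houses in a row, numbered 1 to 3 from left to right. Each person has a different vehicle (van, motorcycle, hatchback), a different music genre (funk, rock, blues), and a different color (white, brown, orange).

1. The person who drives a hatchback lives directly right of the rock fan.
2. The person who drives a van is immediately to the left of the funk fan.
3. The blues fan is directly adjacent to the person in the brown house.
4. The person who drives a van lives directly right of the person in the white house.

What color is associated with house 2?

brown

From clue 4, the person who drives a van must be in house 2.
Clue 4: the person in the white house is in house 1.
The only vehicle still possible for house 1 is motorcycle.
That leaves hatchback as the vehicle for house 3.
By clue 1, the rock fan is in house 2.
By clue 2, the funk fan is in house 3.
House 1's music genre must be blues (nothing else left).
By clue 3, the person in the brown house is in house 2.
House 3 color: only orange fits.
So: house 1 = motorcycle/blues/white, house 2 = van/rock/brown, house 3 = hatchback/funk/orange.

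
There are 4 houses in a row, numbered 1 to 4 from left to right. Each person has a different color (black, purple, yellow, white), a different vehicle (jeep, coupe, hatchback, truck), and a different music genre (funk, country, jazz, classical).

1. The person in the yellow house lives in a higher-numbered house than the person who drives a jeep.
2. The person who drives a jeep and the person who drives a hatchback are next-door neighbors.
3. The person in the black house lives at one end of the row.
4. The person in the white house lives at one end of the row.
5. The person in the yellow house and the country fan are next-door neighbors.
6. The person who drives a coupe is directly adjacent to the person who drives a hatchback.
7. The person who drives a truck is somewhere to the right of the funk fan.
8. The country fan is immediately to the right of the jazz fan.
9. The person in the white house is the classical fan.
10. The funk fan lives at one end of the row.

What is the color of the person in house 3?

By clue 10, the funk fan is in house 1.
So house 4 gets classical for music genre.
The country fan is in house 3 (clue 8).
Clue 8 places the jazz fan in house 2.
From clue 9, the person in the white house must be in house 4.
By clue 5, the person in the yellow house is in house 2.
So house 1 gets black for color.
House 3 color: only purple fits.
From clue 1, the person who drives a jeep must be in house 1.
From clue 2, the person who drives a hatchback must be in house 2.
House 3's vehicle must be coupe (nothing else left).
House 4's vehicle must be truck (nothing else left).
So: house 1 = black/jeep/funk, house 2 = yellow/hatchback/jazz, house 3 = purple/coupe/country, house 4 = white/truck/classical.

purple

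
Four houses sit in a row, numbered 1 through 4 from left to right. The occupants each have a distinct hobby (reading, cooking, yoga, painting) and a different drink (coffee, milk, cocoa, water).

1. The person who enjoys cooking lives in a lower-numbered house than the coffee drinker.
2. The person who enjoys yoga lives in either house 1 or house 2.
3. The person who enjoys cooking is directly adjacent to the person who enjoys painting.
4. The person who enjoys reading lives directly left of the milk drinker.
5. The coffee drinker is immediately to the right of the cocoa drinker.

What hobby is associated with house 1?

reading

The only hobby still possible for house 4 is painting.
By clue 3, the person who enjoys cooking is in house 3.
From clue 1, the coffee drinker must be in house 4.
Clue 5: the cocoa drinker is in house 3.
That leaves water as the drink for house 1.
House 2's drink must be milk (nothing else left).
By clue 4, the person who enjoys reading is in house 1.
House 2's hobby must be yoga (nothing else left).
So: house 1 = reading/water, house 2 = yoga/milk, house 3 = cooking/cocoa, house 4 = painting/coffee.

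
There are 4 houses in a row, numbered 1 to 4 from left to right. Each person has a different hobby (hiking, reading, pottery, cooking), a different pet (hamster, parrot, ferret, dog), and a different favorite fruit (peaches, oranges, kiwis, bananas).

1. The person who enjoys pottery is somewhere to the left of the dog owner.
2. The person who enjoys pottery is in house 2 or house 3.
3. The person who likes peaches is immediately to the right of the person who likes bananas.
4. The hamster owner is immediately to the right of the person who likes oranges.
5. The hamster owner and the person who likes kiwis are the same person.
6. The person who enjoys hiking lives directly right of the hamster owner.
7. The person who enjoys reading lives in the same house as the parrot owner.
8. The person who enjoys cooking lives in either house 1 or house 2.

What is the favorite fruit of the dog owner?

bananas

The only favorite fruit still possible for house 4 is peaches.
From clue 3, the person who likes bananas must be in house 3.
House 1 favorite fruit: only oranges fits.
House 2 favorite fruit: only kiwis fits.
Clue 4: the hamster owner is in house 2.
Clue 6: the person who enjoys hiking is in house 3.
House 1 hobby: only cooking fits.
So house 2 gets pottery for hobby.
That leaves reading as the hobby for house 4.
From clue 7, the parrot owner must be in house 4.
The only pet still possible for house 1 is ferret.
So house 3 gets dog for pet.
So: house 1 = cooking/ferret/oranges, house 2 = pottery/hamster/kiwis, house 3 = hiking/dog/bananas, house 4 = reading/parrot/peaches.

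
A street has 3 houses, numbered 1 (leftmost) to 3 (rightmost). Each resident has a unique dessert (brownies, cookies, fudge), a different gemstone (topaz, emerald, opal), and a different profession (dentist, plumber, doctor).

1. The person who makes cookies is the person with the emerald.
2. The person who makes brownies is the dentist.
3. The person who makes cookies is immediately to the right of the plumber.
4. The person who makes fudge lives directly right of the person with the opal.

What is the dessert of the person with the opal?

House 1 dessert: only brownies fits.
Clue 2 places the dentist in house 1.
So house 2 gets plumber for profession.
So house 3 gets doctor for profession.
By clue 3, the person who makes cookies is in house 3.
That leaves fudge as the dessert for house 2.
The person with the emerald is in house 3 (clue 1).
Clue 4 places the person with the opal in house 1.
The only gemstone still possible for house 2 is topaz.
So: house 1 = brownies/opal/dentist, house 2 = fudge/topaz/plumber, house 3 = cookies/emerald/doctor.

brownies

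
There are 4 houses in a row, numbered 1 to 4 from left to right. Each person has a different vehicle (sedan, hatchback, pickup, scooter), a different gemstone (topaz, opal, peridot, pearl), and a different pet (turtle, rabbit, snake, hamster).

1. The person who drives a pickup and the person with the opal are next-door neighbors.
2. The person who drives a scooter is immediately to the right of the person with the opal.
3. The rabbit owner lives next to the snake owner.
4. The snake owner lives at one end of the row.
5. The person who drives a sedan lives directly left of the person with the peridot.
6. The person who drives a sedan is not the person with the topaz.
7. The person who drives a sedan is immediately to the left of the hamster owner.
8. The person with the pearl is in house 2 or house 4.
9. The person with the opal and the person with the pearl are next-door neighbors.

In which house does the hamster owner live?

4

The person who drives a pickup is narrowed to house 2 or 4; consider each.
Placing it in house 4 leads to a contradiction, so it's in house 2.
House 4 vehicle: only scooter fits.
Clue 2: the person with the opal is in house 3.
House 1's gemstone must be topaz (nothing else left).
Clue 6: the person who drives a sedan is in house 3.
From clue 7, the hamster owner must be in house 4.
That leaves hatchback as the vehicle for house 1.
Clue 3 places the rabbit owner in house 2.
By clue 5, the person with the peridot is in house 4.
House 2 gemstone: only pearl fits.
The only pet still possible for house 1 is snake.
House 3's pet must be turtle (nothing else left).
So: house 1 = hatchback/topaz/snake, house 2 = pickup/pearl/rabbit, house 3 = sedan/opal/turtle, house 4 = scooter/peridot/hamster.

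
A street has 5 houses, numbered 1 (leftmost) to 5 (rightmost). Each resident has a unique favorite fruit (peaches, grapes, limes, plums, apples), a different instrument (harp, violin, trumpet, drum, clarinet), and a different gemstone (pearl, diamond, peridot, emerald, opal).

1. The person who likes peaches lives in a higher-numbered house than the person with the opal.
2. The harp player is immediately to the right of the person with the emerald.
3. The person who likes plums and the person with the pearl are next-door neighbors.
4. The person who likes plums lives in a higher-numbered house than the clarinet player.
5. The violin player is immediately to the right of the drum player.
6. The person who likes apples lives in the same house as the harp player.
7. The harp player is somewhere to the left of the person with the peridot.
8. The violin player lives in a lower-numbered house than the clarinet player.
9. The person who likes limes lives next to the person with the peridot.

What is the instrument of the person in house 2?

violin

House 1 favorite fruit: only grapes fits.
The only instrument still possible for house 5 is trumpet.
That leaves drum as the instrument for house 1.
Clue 5 places the violin player in house 2.
That leaves peaches as the favorite fruit for house 2.
Clue 1 places the person with the opal in house 1.
The person who likes apples is narrowed to house 3 or 4; consider each.
Placing it in house 4 leads to a contradiction, so it's in house 3.
By clue 6, the harp player is in house 3.
So house 4 gets clarinet for instrument.
By clue 2, the person with the emerald is in house 2.
Clue 4 places the person who likes plums in house 5.
So house 4 gets limes for favorite fruit.
Clue 3 places the person with the pearl in house 4.
By clue 9, the person with the peridot is in house 5.
That leaves diamond as the gemstone for house 3.
So: house 1 = grapes/drum/opal, house 2 = peaches/violin/emerald, house 3 = apples/harp/diamond, house 4 = limes/clarinet/pearl, house 5 = plums/trumpet/peridot.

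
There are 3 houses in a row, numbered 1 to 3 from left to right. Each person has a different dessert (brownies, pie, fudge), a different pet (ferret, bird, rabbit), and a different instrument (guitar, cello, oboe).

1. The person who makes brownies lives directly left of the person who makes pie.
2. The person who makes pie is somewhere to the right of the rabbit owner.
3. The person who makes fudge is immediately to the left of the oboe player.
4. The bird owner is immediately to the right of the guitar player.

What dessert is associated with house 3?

pie

The only dessert still possible for house 3 is pie.
From clue 1, the person who makes brownies must be in house 2.
That leaves fudge as the dessert for house 1.
From clue 3, the oboe player must be in house 2.
House 3's instrument must be cello (nothing else left).
From clue 4, the bird owner must be in house 2.
The only pet still possible for house 1 is rabbit.
So house 3 gets ferret for pet.
The only instrument still possible for house 1 is guitar.
So: house 1 = fudge/rabbit/guitar, house 2 = brownies/bird/oboe, house 3 = pie/ferret/cello.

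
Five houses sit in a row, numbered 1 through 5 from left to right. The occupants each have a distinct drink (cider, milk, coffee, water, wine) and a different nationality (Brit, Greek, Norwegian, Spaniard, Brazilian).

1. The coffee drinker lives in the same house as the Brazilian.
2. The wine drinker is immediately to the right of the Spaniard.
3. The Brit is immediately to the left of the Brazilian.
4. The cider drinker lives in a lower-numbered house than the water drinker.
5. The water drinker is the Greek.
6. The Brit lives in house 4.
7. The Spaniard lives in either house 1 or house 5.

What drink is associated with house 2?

By clue 6, the Brit is in house 4.
By clue 7, the Spaniard is in house 1.
Clue 2: the wine drinker is in house 2.
Clue 3 places the Brazilian in house 5.
The coffee drinker is in house 5 (clue 1).
The water drinker is in house 3 (clue 5).
The Greek is in house 3 (clue 5).
The only nationality still possible for house 2 is Norwegian.
Clue 4 places the cider drinker in house 1.
So house 4 gets milk for drink.
So: house 1 = cider/Spaniard, house 2 = wine/Norwegian, house 3 = water/Greek, house 4 = milk/Brit, house 5 = coffee/Brazilian.

wine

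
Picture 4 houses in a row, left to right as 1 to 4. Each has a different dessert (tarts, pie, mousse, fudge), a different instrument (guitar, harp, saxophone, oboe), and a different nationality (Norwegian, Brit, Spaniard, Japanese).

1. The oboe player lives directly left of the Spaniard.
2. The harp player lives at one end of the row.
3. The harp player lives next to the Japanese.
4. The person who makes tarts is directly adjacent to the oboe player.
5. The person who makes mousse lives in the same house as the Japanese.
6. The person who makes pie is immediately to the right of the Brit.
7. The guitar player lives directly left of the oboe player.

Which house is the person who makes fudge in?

The person who makes mousse is narrowed to house 2 or 3; consider each.
Placing it in house 2 leads to a contradiction, so it's in house 3.
Clue 5 places the Japanese in house 3.
Clue 1 places the oboe player in house 3.
The harp player is in house 4 (clue 3).
From clue 6, the person who makes pie must be in house 2.
Clue 6 places the Brit in house 1.
Clue 7: the guitar player is in house 2.
So house 1 gets fudge for dessert.
So house 4 gets tarts for dessert.
House 1 instrument: only saxophone fits.
House 2 nationality: only Norwegian fits.
The only nationality still possible for house 4 is Spaniard.
So: house 1 = fudge/saxophone/Brit, house 2 = pie/guitar/Norwegian, house 3 = mousse/oboe/Japanese, house 4 = tarts/harp/Spaniard.

1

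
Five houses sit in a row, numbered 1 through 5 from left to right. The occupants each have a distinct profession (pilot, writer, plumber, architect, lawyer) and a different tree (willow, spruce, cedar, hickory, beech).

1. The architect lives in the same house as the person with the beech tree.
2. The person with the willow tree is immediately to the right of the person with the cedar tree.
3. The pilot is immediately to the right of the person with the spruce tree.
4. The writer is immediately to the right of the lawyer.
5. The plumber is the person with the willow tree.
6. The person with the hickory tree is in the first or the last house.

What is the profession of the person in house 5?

The person with the hickory tree is narrowed to house 1 or 5; consider each.
Placing it in house 5 leads to a contradiction, so it's in house 1.
The only profession still possible for house 1 is lawyer.
Clue 4: the writer is in house 2.
The architect is narrowed to house 3 or 4 or 5; consider each.
Placing it in house 3 and house 4 leads to a contradiction, so it's in house 5.
From clue 1, the person with the beech tree must be in house 5.
The only tree still possible for house 4 is willow.
By clue 2, the person with the cedar tree is in house 3.
By clue 5, the plumber is in house 4.
House 3 profession: only pilot fits.
The only tree still possible for house 2 is spruce.
So: house 1 = lawyer/hickory, house 2 = writer/spruce, house 3 = pilot/cedar, house 4 = plumber/willow, house 5 = architect/beech.

architect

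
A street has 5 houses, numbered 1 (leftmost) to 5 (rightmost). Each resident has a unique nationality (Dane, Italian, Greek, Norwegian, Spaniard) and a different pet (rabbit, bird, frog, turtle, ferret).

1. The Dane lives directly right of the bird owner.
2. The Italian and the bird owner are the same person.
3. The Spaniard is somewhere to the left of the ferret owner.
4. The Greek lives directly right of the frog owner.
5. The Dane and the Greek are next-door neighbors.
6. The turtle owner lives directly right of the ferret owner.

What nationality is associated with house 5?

The Spaniard is narrowed to house 1 or 2 or 3; consider each.
Placing it in house 2 and house 3 leads to a contradiction, so it's in house 1.
The Dane is narrowed to house 3 or 4 or 5; consider each.
Placing it in house 4 and house 5 leads to a contradiction, so it's in house 3.
By clue 1, the bird owner is in house 2.
Clue 2: the Italian is in house 2.
So house 4 gets Greek for nationality.
House 5 nationality: only Norwegian fits.
Clue 4 places the frog owner in house 3.
House 1 pet: only rabbit fits.
House 4's pet must be ferret (nothing else left).
The only pet still possible for house 5 is turtle.
So: house 1 = Spaniard/rabbit, house 2 = Italian/bird, house 3 = Dane/frog, house 4 = Greek/ferret, house 5 = Norwegian/turtle.

Norwegian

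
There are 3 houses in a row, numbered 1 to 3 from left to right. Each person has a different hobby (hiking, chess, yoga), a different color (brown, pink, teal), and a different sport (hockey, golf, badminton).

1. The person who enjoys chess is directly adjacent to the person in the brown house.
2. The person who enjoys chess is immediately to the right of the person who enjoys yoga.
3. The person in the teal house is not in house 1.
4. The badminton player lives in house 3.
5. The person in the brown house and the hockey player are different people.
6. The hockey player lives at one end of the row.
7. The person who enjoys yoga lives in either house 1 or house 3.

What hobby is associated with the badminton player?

Clue 4: the badminton player is in house 3.
By clue 7, the person who enjoys yoga is in house 1.
That leaves golf as the sport for house 2.
By clue 2, the person who enjoys chess is in house 2.
That leaves hiking as the hobby for house 3.
The only color still possible for house 1 is pink.
The only sport still possible for house 1 is hockey.
The person in the brown house is in house 3 (clue 1).
So house 2 gets teal for color.
So: house 1 = yoga/pink/hockey, house 2 = chess/teal/golf, house 3 = hiking/brown/badminton.

hiking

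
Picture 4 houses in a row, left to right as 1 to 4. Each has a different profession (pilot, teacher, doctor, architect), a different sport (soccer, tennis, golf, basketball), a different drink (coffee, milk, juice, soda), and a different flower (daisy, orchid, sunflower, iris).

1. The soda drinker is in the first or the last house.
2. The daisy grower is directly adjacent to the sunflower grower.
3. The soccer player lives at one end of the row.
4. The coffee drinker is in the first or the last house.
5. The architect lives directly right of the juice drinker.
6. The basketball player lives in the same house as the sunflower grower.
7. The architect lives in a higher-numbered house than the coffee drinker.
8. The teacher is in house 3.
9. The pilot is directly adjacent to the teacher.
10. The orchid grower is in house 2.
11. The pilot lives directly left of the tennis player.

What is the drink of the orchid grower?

milk

Clue 7 places the coffee drinker in house 1.
The teacher is in house 3 (clue 8).
From clue 10, the orchid grower must be in house 2.
The pilot is in house 2 (clue 11).
From clue 11, the tennis player must be in house 3.
So house 1 gets doctor for profession.
House 4's profession must be architect (nothing else left).
The only drink still possible for house 4 is soda.
From clue 5, the juice drinker must be in house 3.
Clue 6 places the basketball player in house 4.
From clue 6, the sunflower grower must be in house 4.
House 2's sport must be golf (nothing else left).
So house 2 gets milk for drink.
So house 1 gets iris for flower.
House 3 flower: only daisy fits.
That leaves soccer as the sport for house 1.
So: house 1 = doctor/soccer/coffee/iris, house 2 = pilot/golf/milk/orchid, house 3 = teacher/tennis/juice/daisy, house 4 = architect/basketball/soda/sunflower.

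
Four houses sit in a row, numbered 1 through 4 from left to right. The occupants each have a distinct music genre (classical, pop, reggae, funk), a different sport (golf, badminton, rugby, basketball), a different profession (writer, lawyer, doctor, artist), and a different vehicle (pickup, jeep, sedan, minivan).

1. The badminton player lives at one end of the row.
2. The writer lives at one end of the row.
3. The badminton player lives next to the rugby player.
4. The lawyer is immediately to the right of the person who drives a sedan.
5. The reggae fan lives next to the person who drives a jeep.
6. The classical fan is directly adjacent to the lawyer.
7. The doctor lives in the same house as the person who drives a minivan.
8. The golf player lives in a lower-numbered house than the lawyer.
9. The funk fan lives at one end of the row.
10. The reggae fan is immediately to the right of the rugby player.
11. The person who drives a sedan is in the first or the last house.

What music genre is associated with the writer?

funk

Clue 11: the person who drives a sedan is in house 1.
The lawyer is in house 2 (clue 4).
From clue 8, the golf player must be in house 1.
House 2's music genre must be pop (nothing else left).
House 4 sport: only badminton fits.
Clue 3: the rugby player is in house 3.
Clue 10: the reggae fan is in house 4.
That leaves funk as the music genre for house 1.
That leaves classical as the music genre for house 3.
House 2 sport: only basketball fits.
Clue 5 places the person who drives a jeep in house 3.
So house 2 gets pickup for vehicle.
So house 4 gets minivan for vehicle.
From clue 7, the doctor must be in house 4.
House 3 profession: only artist fits.
House 1 profession: only writer fits.
So: house 1 = funk/golf/writer/sedan, house 2 = pop/basketball/lawyer/pickup, house 3 = classical/rugby/artist/jeep, house 4 = reggae/badminton/doctor/minivan.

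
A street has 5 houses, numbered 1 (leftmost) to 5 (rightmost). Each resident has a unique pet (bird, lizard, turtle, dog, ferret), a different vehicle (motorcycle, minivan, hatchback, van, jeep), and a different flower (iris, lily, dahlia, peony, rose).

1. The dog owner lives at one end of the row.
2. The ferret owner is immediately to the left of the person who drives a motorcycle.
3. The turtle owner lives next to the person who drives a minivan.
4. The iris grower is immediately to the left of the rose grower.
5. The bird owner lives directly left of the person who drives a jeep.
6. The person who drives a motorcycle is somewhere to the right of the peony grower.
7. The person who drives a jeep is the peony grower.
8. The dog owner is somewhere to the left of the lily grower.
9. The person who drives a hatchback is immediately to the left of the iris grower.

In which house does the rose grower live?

3

Clue 8: the dog owner is in house 1.
So house 1 gets dahlia for flower.
The bird owner is narrowed to house 2 or 3; consider each.
Placing it in house 2 leads to a contradiction, so it's in house 3.
By clue 5, the person who drives a jeep is in house 4.
The peony grower is in house 4 (clue 7).
So house 4 gets ferret for pet.
The turtle owner is in house 2 (clue 3).
The iris grower is in house 2 (clue 4).
Clue 4 places the rose grower in house 3.
The person who drives a hatchback is in house 1 (clue 9).
House 5's pet must be lizard (nothing else left).
The only vehicle still possible for house 2 is van.
That leaves minivan as the vehicle for house 3.
That leaves motorcycle as the vehicle for house 5.
That leaves lily as the flower for house 5.
So: house 1 = dog/hatchback/dahlia, house 2 = turtle/van/iris, house 3 = bird/minivan/rose, house 4 = ferret/jeep/peony, house 5 = lizard/motorcycle/lily.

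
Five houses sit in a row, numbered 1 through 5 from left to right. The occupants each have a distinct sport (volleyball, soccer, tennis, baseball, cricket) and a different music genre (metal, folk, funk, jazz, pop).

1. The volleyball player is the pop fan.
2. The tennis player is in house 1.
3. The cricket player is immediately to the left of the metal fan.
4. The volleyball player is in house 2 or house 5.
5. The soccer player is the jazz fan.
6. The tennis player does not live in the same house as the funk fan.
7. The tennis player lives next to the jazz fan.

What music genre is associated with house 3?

funk

The tennis player is in house 1 (clue 2).
From clue 7, the jazz fan must be in house 2.
The volleyball player is in house 5 (clue 1).
From clue 1, the pop fan must be in house 5.
From clue 5, the soccer player must be in house 2.
So house 1 gets folk for music genre.
By clue 3, the cricket player is in house 3.
Clue 3: the metal fan is in house 4.
House 4's sport must be baseball (nothing else left).
House 3 music genre: only funk fits.
So: house 1 = tennis/folk, house 2 = soccer/jazz, house 3 = cricket/funk, house 4 = baseball/metal, house 5 = volleyball/pop.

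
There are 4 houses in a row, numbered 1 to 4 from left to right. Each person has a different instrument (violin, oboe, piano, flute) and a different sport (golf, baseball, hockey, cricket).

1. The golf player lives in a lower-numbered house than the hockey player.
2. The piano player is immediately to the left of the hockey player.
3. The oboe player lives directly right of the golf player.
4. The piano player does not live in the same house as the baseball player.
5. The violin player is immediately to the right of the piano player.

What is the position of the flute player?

1

The oboe player is narrowed to house 2 or 3 or 4; consider each.
Placing it in house 3 and house 4 leads to a contradiction, so it's in house 2.
Clue 3: the golf player is in house 1.
By clue 5, the violin player is in house 4.
Clue 5 places the piano player in house 3.
So house 1 gets flute for instrument.
From clue 2, the hockey player must be in house 4.
House 3's sport must be cricket (nothing else left).
The only sport still possible for house 2 is baseball.
So: house 1 = flute/golf, house 2 = oboe/baseball, house 3 = piano/cricket, house 4 = violin/hockey.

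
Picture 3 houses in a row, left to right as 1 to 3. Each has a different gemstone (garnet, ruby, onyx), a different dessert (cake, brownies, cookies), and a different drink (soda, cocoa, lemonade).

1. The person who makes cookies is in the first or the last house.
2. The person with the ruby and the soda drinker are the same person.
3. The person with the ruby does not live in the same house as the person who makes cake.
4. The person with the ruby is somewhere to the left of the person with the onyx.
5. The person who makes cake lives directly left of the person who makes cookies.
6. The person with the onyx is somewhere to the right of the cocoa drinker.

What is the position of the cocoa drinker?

From clue 5, the person who makes cake must be in house 2.
Clue 5 places the person who makes cookies in house 3.
So house 1 gets brownies for dessert.
By clue 3, the person with the ruby is in house 1.
House 3 drink: only lemonade fits.
The soda drinker is in house 1 (clue 2).
House 2 drink: only cocoa fits.
From clue 6, the person with the onyx must be in house 3.
House 2 gemstone: only garnet fits.
So: house 1 = ruby/brownies/soda, house 2 = garnet/cake/cocoa, house 3 = onyx/cookies/lemonade.

2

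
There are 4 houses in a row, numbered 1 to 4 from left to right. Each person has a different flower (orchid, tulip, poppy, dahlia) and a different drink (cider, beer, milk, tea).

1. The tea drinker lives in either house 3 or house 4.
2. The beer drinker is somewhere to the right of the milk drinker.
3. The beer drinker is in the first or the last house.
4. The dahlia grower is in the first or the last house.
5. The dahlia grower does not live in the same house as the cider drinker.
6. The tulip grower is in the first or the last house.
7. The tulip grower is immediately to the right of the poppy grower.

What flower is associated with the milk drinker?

Clue 3: the beer drinker is in house 4.
From clue 7, the tulip grower must be in house 4.
By clue 7, the poppy grower is in house 3.
The only flower still possible for house 1 is dahlia.
That leaves orchid as the flower for house 2.
The only drink still possible for house 3 is tea.
By clue 5, the cider drinker is in house 2.
So house 1 gets milk for drink.
So: house 1 = dahlia/milk, house 2 = orchid/cider, house 3 = poppy/tea, house 4 = tulip/beer.

dahlia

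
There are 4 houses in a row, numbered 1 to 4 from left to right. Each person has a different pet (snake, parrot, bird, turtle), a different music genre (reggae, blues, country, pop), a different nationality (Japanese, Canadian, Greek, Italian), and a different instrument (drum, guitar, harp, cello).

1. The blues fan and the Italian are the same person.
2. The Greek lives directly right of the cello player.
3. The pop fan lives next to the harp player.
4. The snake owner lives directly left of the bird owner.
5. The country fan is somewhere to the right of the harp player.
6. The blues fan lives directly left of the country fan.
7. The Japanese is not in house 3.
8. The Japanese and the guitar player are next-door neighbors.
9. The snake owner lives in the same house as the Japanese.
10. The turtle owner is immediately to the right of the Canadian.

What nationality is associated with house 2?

Canadian

So house 4 gets drum for instrument.
That leaves Greek as the nationality for house 4.
The cello player is in house 3 (clue 2).
The bird owner is narrowed to house 2 or 3; consider each.
Placing it in house 3 leads to a contradiction, so it's in house 2.
Clue 4: the snake owner is in house 1.
Clue 9: the Japanese is in house 1.
From clue 8, the guitar player must be in house 2.
House 1 instrument: only harp fits.
Clue 3: the pop fan is in house 2.
That leaves reggae as the music genre for house 1.
That leaves country as the music genre for house 4.
The Italian is in house 3 (clue 1).
House 3 music genre: only blues fits.
That leaves Canadian as the nationality for house 2.
By clue 10, the turtle owner is in house 3.
So house 4 gets parrot for pet.
So: house 1 = snake/reggae/Japanese/harp, house 2 = bird/pop/Canadian/guitar, house 3 = turtle/blues/Italian/cello, house 4 = parrot/country/Greek/drum.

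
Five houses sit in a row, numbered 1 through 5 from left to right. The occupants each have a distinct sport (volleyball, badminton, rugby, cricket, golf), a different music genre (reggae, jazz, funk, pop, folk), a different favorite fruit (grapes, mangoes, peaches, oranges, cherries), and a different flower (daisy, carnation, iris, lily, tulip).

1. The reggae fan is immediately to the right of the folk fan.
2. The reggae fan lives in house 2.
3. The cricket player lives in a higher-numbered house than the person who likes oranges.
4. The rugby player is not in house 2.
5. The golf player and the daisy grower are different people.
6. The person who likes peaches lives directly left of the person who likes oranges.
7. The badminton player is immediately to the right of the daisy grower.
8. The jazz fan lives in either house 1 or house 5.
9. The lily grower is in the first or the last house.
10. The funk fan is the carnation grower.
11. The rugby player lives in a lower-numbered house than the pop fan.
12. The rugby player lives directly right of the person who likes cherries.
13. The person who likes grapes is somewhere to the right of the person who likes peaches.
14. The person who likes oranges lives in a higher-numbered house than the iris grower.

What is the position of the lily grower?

5

Clue 2 places the reggae fan in house 2.
By clue 1, the folk fan is in house 1.
House 3's music genre must be funk (nothing else left).
House 4 music genre: only pop fits.
The only music genre still possible for house 5 is jazz.
From clue 10, the carnation grower must be in house 3.
By clue 11, the rugby player is in house 3.
Clue 12 places the person who likes cherries in house 2.
From clue 6, the person who likes peaches must be in house 3.
Clue 6: the person who likes oranges is in house 4.
That leaves mangoes as the favorite fruit for house 1.
So house 5 gets grapes for favorite fruit.
Clue 3 places the cricket player in house 5.
Clue 7: the daisy grower is in house 1.
That leaves badminton as the sport for house 2.
That leaves iris as the flower for house 2.
House 4 flower: only tulip fits.
House 5 flower: only lily fits.
Clue 5 places the golf player in house 4.
The only sport still possible for house 1 is volleyball.
So: house 1 = volleyball/folk/mangoes/daisy, house 2 = badminton/reggae/cherries/iris, house 3 = rugby/funk/peaches/carnation, house 4 = golf/pop/oranges/tulip, house 5 = cricket/jazz/grapes/lily.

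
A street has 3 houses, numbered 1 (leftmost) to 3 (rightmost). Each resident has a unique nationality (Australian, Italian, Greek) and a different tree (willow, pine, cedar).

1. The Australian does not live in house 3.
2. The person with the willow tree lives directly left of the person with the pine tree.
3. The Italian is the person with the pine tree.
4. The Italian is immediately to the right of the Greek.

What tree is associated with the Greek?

That leaves Italian as the nationality for house 3.
Clue 3 places the person with the pine tree in house 3.
Clue 4 places the Greek in house 2.
That leaves Australian as the nationality for house 1.
From clue 2, the person with the willow tree must be in house 2.
That leaves cedar as the tree for house 1.
So: house 1 = Australian/cedar, house 2 = Greek/willow, house 3 = Italian/pine.

willow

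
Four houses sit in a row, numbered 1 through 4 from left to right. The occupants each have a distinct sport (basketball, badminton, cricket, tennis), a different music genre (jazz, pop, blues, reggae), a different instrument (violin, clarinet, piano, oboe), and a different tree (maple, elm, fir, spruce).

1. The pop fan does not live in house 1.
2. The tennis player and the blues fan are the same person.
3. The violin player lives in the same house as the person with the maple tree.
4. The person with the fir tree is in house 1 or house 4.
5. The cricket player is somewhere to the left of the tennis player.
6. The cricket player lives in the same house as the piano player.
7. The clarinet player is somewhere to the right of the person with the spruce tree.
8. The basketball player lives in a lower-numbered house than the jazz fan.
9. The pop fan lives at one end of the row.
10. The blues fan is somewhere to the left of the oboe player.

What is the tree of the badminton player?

fir

By clue 9, the pop fan is in house 4.
House 4's sport must be badminton (nothing else left).
House 1 music genre: only reggae fits.
That leaves tennis as the sport for house 3.
Clue 2 places the blues fan in house 3.
By clue 10, the oboe player is in house 4.
House 2's music genre must be jazz (nothing else left).
Clue 8 places the basketball player in house 1.
That leaves cricket as the sport for house 2.
Clue 6: the piano player is in house 2.
The only instrument still possible for house 1 is violin.
House 3 instrument: only clarinet fits.
Clue 3: the person with the maple tree is in house 1.
The only tree still possible for house 2 is spruce.
That leaves elm as the tree for house 3.
House 4 tree: only fir fits.
So: house 1 = basketball/reggae/violin/maple, house 2 = cricket/jazz/piano/spruce, house 3 = tennis/blues/clarinet/elm, house 4 = badminton/pop/oboe/fir.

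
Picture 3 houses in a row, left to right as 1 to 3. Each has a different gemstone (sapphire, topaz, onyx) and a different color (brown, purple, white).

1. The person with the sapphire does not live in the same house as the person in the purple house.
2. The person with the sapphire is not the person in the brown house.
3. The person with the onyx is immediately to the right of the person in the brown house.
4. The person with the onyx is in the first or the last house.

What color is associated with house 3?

From clue 4, the person with the onyx must be in house 3.
By clue 3, the person in the brown house is in house 2.
By clue 2, the person with the sapphire is in house 1.
House 2 gemstone: only topaz fits.
The person in the purple house is in house 3 (clue 1).
House 1's color must be white (nothing else left).
So: house 1 = sapphire/white, house 2 = topaz/brown, house 3 = onyx/purple.

purple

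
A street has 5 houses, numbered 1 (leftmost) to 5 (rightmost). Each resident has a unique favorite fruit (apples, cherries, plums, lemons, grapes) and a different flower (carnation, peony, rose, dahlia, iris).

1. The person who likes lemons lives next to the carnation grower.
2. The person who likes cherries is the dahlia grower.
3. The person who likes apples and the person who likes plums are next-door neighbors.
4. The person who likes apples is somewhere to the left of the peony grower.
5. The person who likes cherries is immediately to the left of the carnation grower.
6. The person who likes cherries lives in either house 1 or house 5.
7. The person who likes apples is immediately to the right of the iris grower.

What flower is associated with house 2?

carnation

From clue 6, the person who likes cherries must be in house 1.
Clue 2: the dahlia grower is in house 1.
The carnation grower is in house 2 (clue 5).
The only flower still possible for house 3 is iris.
Clue 1: the person who likes lemons is in house 3.
Clue 7 places the person who likes apples in house 4.
By clue 3, the person who likes plums is in house 5.
Clue 4: the peony grower is in house 5.
House 2 favorite fruit: only grapes fits.
That leaves rose as the flower for house 4.
So: house 1 = cherries/dahlia, house 2 = grapes/carnation, house 3 = lemons/iris, house 4 = apples/rose, house 5 = plums/peony.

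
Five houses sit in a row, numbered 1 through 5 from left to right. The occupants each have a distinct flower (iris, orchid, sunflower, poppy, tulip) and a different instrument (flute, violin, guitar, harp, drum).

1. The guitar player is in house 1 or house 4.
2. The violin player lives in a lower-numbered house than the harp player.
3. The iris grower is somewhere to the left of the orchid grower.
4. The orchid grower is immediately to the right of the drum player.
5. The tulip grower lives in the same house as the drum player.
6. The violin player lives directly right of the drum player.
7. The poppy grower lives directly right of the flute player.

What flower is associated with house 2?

tulip

House 5's instrument must be harp (nothing else left).
The guitar player is narrowed to house 1 or 4; consider each.
Placing it in house 4 leads to a contradiction, so it's in house 1.
The orchid grower is narrowed to house 3 or 4; consider each.
Placing it in house 4 leads to a contradiction, so it's in house 3.
The drum player is in house 2 (clue 4).
From clue 5, the tulip grower must be in house 2.
The violin player is in house 3 (clue 6).
House 4 instrument: only flute fits.
Clue 7 places the poppy grower in house 5.
The only flower still possible for house 1 is iris.
House 4's flower must be sunflower (nothing else left).
So: house 1 = iris/guitar, house 2 = tulip/drum, house 3 = orchid/violin, house 4 = sunflower/flute, house 5 = poppy/harp.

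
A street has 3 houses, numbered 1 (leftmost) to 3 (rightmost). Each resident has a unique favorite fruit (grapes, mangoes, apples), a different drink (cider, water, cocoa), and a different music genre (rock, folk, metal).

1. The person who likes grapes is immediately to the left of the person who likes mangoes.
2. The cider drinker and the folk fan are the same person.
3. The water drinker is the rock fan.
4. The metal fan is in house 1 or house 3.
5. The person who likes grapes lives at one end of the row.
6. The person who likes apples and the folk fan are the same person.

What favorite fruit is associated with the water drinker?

mangoes

By clue 5, the person who likes grapes is in house 1.
The person who likes mangoes is in house 2 (clue 1).
The only favorite fruit still possible for house 3 is apples.
Clue 6 places the folk fan in house 3.
House 1's music genre must be metal (nothing else left).
So house 2 gets rock for music genre.
From clue 2, the cider drinker must be in house 3.
The water drinker is in house 2 (clue 3).
That leaves cocoa as the drink for house 1.
So: house 1 = grapes/cocoa/metal, house 2 = mangoes/water/rock, house 3 = apples/cider/folk.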